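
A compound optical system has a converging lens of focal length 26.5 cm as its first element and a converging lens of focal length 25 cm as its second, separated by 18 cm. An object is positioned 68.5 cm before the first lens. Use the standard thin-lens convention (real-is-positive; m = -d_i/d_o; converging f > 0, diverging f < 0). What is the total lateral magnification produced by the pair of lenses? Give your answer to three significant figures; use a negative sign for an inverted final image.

Applying the thin-lens equation to the first lens, 1/26.5 = 1/68.5 + 1/d_i1, which gives d_i1 = 43.220 cm.
Its lateral magnification is m_1 = -d_i1/d_o1 = -(43.220)/68.5 = -0.6310.
This image would form 43.220 cm past lens 1, i.e. 25.220 cm beyond lens 2, so it is a virtual object for lens 2: d_o2 = 18 - 43.220 = -25.220 cm.
Applying the thin-lens equation again with f_2 = 25 cm and d_o2 = -25.220 cm gives d_i2 = 12.555 cm.
m_2 = -(12.555)/(-25.220) = 0.4978.
Overall magnification: m = m_1 m_2 = -0.3141.

-0.314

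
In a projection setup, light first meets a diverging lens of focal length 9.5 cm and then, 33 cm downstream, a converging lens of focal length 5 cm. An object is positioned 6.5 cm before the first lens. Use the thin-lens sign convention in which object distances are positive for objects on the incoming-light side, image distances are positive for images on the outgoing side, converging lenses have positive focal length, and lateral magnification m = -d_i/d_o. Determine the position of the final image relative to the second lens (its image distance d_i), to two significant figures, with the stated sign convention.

Lens 1: 1/d_i1 = 1/f_1 - 1/d_o1 = 1/(-9.5) - 1/6.5 = -0.25911 cm^-1, so d_i1 = -3.859 cm.
The intermediate image is virtual, 3.859 cm to the left of lens 1, so d_o2 = L - d_i1 = 33 - (-3.859) = 36.859 cm.
Lens 2: 1/d_i2 = 1/f_2 - 1/d_o2 = 1/5 - 1/(36.859) = 0.17287 cm^-1, so d_i2 = 5.785 cm.

5.8 cm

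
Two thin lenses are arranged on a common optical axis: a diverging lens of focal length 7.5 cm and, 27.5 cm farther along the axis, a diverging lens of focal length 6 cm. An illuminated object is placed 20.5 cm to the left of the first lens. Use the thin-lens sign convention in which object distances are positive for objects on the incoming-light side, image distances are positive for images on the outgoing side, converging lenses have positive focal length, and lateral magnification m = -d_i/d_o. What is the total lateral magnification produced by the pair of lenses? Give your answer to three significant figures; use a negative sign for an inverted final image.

0.0412

First lens: d_i1 = 1/(1/(-7.5) - 1/20.5) = -5.491 cm.
m_1 = -(-5.491)/20.5 = 0.2679.
The intermediate image is virtual, 5.491 cm to the left of lens 1, so d_o2 = L - d_i1 = 27.5 - (-5.491) = 32.991 cm.
Second lens: d_i2 = 1/(1/(-6) - 1/(32.991)) = -5.077 cm.
m_2 = -(-5.077)/(32.991) = 0.1539.
The system's lateral magnification is m_1 m_2 = (0.2679)(0.1539) = 0.0412.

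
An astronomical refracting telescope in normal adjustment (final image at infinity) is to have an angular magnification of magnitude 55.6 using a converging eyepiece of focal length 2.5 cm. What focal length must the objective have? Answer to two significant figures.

140 cm

|M| = f_obj/|f_eye|, so f_obj = |M| x |f_eye| = 55.6 x 2.5 = 139.000 cm.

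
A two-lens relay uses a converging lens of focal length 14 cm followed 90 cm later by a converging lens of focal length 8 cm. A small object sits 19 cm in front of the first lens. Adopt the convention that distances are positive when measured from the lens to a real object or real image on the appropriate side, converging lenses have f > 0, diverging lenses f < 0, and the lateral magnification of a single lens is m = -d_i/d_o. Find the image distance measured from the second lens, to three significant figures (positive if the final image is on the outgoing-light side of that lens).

First lens: d_i1 = 1/(1/14 - 1/19) = 53.200 cm.
That image sits 36.800 cm in front of the second lens, so d_o2 = 36.800 cm.
Second lens: d_i2 = 1/(1/8 - 1/(36.800)) = 10.222 cm.

10.2 cm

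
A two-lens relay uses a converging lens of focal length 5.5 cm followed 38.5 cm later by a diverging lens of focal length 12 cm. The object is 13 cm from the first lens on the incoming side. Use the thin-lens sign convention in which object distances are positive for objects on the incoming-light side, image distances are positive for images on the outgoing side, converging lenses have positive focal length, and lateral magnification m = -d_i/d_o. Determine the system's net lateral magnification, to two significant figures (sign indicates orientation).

Lens 1: 1/d_i1 = 1/f_1 - 1/d_o1 = 1/5.5 - 1/13 = 0.10490 cm^-1, so d_i1 = 9.533 cm.
m_1 = -(9.533)/13 = -0.7333.
Object distance for lens 2: d_o2 = 38.5 - 9.533 = 28.967 cm.
Lens 2: 1/d_i2 = 1/f_2 - 1/d_o2 = 1/(-12) - 1/(28.967) = -0.11786 cm^-1, so d_i2 = -8.485 cm.
m_2 = -(-8.485)/(28.967) = 0.2929.
Total m = m_1 x m_2 = (-0.7333)(0.2929) = -0.2148.

-0.21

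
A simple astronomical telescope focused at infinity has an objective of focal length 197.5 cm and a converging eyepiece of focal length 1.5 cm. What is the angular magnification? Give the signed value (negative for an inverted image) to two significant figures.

-130

M = -f_obj/f_eye = -197.5/(1.5) = -131.667.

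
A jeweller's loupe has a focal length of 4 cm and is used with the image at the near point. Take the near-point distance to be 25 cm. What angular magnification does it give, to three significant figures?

7.25

M = 1 + D/f = 1 + 25/4 = 7.250.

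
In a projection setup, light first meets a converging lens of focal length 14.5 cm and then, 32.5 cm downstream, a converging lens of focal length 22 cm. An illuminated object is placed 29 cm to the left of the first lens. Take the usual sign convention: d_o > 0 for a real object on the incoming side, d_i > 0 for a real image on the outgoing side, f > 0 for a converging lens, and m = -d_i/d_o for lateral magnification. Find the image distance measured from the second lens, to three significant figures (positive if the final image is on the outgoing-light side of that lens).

-4.16 cm

First lens: d_i1 = 1/(1/14.5 - 1/29) = 29.000 cm.
That image sits 3.500 cm in front of the second lens, so d_o2 = 3.500 cm.
Second lens: d_i2 = 1/(1/22 - 1/(3.500)) = -4.162 cm.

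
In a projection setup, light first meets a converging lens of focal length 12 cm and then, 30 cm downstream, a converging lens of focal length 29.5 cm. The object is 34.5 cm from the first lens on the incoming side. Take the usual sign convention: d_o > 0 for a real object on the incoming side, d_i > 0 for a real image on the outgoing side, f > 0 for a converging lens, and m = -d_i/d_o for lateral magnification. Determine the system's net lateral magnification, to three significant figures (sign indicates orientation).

-0.879

First lens: d_i1 = 1/(1/12 - 1/34.5) = 18.400 cm.
m_1 = -(18.400)/34.5 = -0.5333.
That image sits 11.600 cm in front of the second lens, so d_o2 = 11.600 cm.
Second lens: d_i2 = 1/(1/29.5 - 1/(11.600)) = -19.117 cm.
m_2 = -(-19.117)/(11.600) = 1.6480.
Total m = m_1 x m_2 = (-0.5333)(1.6480) = -0.8790.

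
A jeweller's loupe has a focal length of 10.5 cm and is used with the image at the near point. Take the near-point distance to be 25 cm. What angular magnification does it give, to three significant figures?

M = 1 + D/f = 1 + 25/10.5 = 3.381.

3.38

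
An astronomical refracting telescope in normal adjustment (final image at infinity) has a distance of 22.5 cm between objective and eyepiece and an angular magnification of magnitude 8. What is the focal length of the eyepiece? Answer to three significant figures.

In normal adjustment the tube length equals f_obj + f_eye and |M| = f_obj/f_eye.
So f_obj = 8 f_eye and 8 f_eye + f_eye = 22.5 cm, giving f_eye = 22.5/9 = 2.500 cm and f_obj = 20.000 cm.

2.50 cm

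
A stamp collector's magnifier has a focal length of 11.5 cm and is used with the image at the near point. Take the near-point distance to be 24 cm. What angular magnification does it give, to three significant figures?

M = 1 + D/f = 1 + 24/11.5 = 3.087.

3.09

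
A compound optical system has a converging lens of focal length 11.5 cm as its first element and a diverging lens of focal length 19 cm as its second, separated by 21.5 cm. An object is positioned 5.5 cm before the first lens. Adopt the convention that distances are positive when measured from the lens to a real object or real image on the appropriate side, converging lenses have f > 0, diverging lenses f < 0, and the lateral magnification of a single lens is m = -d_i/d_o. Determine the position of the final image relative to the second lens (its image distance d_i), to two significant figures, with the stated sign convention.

Lens 1: 1/d_i1 = 1/f_1 - 1/d_o1 = 1/11.5 - 1/5.5 = -0.09486 cm^-1, so d_i1 = -10.542 cm.
The intermediate image is virtual, 10.542 cm to the left of lens 1, so d_o2 = L - d_i1 = 21.5 - (-10.542) = 32.042 cm.
Lens 2: 1/d_i2 = 1/f_2 - 1/d_o2 = 1/(-19) - 1/(32.042) = -0.08384 cm^-1, so d_i2 = -11.927 cm.

-12 cm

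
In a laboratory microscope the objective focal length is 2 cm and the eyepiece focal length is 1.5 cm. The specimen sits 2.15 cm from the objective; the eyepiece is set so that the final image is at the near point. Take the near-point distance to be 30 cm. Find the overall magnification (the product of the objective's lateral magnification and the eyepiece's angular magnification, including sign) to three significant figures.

Objective: 1/d_i = 1/f_obj - 1/d_o = 1/2 - 1/2.15 = 0.03488 cm^-1, so d_i = 28.667 cm.
m_obj = -d_i/d_o = -28.667/2.15 = -13.333.
Eyepiece angular magnification (image at near point): M_eye = 1 + D/f_e = 1 + 30/1.5 = 21.000.
Overall M = m_obj x M_eye = (-13.333)(21.000) = -280.00.

-280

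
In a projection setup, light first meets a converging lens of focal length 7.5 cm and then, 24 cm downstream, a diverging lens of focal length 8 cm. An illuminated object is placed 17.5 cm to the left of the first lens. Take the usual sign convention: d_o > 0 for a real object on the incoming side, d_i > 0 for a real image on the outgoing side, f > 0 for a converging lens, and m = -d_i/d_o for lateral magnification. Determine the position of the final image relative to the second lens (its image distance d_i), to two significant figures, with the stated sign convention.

-4.6 cm

Lens 1: 1/d_i1 = 1/f_1 - 1/d_o1 = 1/7.5 - 1/17.5 = 0.07619 cm^-1, so d_i1 = 13.125 cm.
That image sits 10.875 cm in front of the second lens, so d_o2 = 10.875 cm.
Lens 2: 1/d_i2 = 1/f_2 - 1/d_o2 = 1/(-8) - 1/(10.875) = -0.21695 cm^-1, so d_i2 = -4.609 cm.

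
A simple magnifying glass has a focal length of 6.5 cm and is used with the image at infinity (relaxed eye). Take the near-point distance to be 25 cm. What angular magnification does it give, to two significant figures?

3.8

M = D/f = 25/6.5 = 3.846.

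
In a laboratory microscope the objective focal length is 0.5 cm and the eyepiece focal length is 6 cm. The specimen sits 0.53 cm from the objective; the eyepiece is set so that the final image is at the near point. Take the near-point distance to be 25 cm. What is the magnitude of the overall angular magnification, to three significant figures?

Objective: 1/d_i = 1/f_obj - 1/d_o = 1/0.5 - 1/0.53 = 0.11321 cm^-1, so d_i = 8.833 cm.
m_obj = -d_i/d_o = -8.833/0.53 = -16.667.
Eyepiece angular magnification (image at near point): M_eye = 1 + D/f_e = 1 + 25/6 = 5.167.
Overall M = m_obj x M_eye = (-16.667)(5.167) = -86.11.
|M| = 86.11.

86.1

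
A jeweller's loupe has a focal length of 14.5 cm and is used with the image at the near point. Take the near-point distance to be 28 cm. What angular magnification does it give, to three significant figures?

2.93

M = 1 + D/f = 1 + 28/14.5 = 2.931.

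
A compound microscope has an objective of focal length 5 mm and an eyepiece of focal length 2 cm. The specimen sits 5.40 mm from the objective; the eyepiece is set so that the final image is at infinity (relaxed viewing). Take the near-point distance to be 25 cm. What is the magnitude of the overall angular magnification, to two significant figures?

Convert to cm: f_obj = 5 mm = 0.5 cm; d_o = 5.40 mm = 0.54 cm.
Objective: 1/d_i = 1/f_obj - 1/d_o = 1/0.5 - 1/0.54 = 0.14815 cm^-1, so d_i = 6.750 cm.
m_obj = -d_i/d_o = -6.750/0.54 = -12.500.
Eyepiece angular magnification (image at infinity): M_eye = D/f_e = 25/2 = 12.500.
Overall M = m_obj x M_eye = (-12.500)(12.500) = -156.25.
|M| = 156.25.

160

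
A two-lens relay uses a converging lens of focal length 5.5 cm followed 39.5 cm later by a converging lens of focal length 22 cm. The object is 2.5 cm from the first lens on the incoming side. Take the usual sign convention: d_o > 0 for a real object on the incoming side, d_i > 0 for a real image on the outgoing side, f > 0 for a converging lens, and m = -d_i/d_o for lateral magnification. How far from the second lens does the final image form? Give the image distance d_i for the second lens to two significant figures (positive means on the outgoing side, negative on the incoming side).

First lens: d_i1 = 1/(1/5.5 - 1/2.5) = -4.583 cm.
The intermediate image is virtual, 4.583 cm to the left of lens 1, so d_o2 = L - d_i1 = 39.5 - (-4.583) = 44.083 cm.
Second lens: d_i2 = 1/(1/22 - 1/(44.083)) = 43.917 cm.

44 cm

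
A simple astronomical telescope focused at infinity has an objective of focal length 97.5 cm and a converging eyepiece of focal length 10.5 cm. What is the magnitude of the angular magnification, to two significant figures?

9.3

|M| = f_obj/|f_eye| = 97.5/10.5 = 9.286.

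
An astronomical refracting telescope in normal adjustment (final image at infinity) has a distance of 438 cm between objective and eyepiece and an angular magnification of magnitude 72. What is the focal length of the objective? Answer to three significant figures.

432 cm

In normal adjustment the tube length equals f_obj + f_eye and |M| = f_obj/f_eye.
So f_obj = 72 f_eye and 72 f_eye + f_eye = 438 cm, giving f_eye = 438/73 = 6.000 cm and f_obj = 432.000 cm.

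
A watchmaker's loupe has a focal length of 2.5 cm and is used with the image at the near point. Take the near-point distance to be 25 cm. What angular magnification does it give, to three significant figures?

11.0

M = 1 + D/f = 1 + 25/2.5 = 11.000.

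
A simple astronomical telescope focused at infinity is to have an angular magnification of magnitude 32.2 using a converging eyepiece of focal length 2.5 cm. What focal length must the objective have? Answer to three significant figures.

|M| = f_obj/|f_eye|, so f_obj = |M| x |f_eye| = 32.2 x 2.5 = 80.500 cm.

80.5 cm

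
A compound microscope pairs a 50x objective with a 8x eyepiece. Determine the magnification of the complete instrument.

The overall magnification of a compound microscope is the product of the objective and eyepiece magnifications:
M = M_obj x M_eye = 50 x 8 = 400.

400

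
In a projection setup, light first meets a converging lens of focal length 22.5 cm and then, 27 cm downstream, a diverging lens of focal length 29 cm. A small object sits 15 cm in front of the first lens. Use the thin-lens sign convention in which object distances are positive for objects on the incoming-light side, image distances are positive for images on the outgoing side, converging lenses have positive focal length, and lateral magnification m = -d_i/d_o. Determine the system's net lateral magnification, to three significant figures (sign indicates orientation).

0.861

Applying the thin-lens equation to the first lens, 1/22.5 = 1/15 + 1/d_i1, which gives d_i1 = -45.000 cm.
Its lateral magnification is m_1 = -d_i1/d_o1 = -(-45.000)/15 = 3.0000.
The intermediate image is virtual, 45.000 cm to the left of lens 1, so d_o2 = L - d_i1 = 27 - (-45.000) = 72.000 cm.
Applying the thin-lens equation again with f_2 = -29 cm and d_o2 = 72.000 cm gives d_i2 = -20.673 cm.
m_2 = -(-20.673)/(72.000) = 0.2871.
Overall magnification: m = m_1 m_2 = 0.8614.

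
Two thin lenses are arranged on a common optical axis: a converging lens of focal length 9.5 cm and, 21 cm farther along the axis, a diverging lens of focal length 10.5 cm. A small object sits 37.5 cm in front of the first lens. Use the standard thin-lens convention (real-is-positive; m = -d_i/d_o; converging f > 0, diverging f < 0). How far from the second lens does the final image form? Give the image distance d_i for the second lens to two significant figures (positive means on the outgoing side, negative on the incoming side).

First lens: d_i1 = 1/(1/9.5 - 1/37.5) = 12.723 cm.
Object distance for lens 2: d_o2 = 21 - 12.723 = 8.277 cm.
Second lens: d_i2 = 1/(1/(-10.5) - 1/(8.277)) = -4.628 cm.

-4.6 cm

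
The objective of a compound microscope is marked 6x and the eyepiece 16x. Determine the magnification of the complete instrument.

96

The overall magnification of a compound microscope is the product of the objective and eyepiece magnifications:
M = M_obj x M_eye = 6 x 16 = 96.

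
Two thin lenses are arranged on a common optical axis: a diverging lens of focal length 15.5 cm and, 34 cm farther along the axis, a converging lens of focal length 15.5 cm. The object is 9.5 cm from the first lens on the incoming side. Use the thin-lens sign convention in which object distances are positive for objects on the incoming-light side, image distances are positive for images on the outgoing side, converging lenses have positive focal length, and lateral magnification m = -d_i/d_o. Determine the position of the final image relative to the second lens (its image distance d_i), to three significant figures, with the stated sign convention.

Lens 1: 1/d_i1 = 1/f_1 - 1/d_o1 = 1/(-15.5) - 1/9.5 = -0.16978 cm^-1, so d_i1 = -5.890 cm.
With d_i1 < 0 the first image is virtual and lies on the object side; the object distance for lens 2 is d_o2 = 34 - (-5.890) = 39.890 cm.
Lens 2: 1/d_i2 = 1/f_2 - 1/d_o2 = 1/15.5 - 1/(39.890) = 0.03945 cm^-1, so d_i2 = 25.350 cm.

25.4 cm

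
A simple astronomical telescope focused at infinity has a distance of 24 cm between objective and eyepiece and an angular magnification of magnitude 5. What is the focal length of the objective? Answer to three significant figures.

In normal adjustment the tube length equals f_obj + f_eye and |M| = f_obj/f_eye.
So f_obj = 5 f_eye and 5 f_eye + f_eye = 24 cm, giving f_eye = 24/6 = 4.000 cm and f_obj = 20.000 cm.

20.0 cm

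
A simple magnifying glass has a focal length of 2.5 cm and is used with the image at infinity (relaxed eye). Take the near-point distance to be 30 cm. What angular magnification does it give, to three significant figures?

M = D/f = 30/2.5 = 12.000.

12.0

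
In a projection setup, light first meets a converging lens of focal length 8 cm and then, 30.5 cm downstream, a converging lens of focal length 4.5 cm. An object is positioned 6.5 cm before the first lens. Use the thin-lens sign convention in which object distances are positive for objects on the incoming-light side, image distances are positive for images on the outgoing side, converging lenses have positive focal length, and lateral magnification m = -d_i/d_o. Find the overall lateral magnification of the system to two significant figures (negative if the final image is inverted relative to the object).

Lens 1: 1/d_i1 = 1/f_1 - 1/d_o1 = 1/8 - 1/6.5 = -0.02885 cm^-1, so d_i1 = -34.667 cm.
m_1 = -(-34.667)/6.5 = 5.3333.
With d_i1 < 0 the first image is virtual and lies on the object side; the object distance for lens 2 is d_o2 = 30.5 - (-34.667) = 65.167 cm.
Lens 2: 1/d_i2 = 1/f_2 - 1/d_o2 = 1/4.5 - 1/(65.167) = 0.20688 cm^-1, so d_i2 = 4.834 cm.
m_2 = -(4.834)/(65.167) = -0.0742.
The system's lateral magnification is m_1 m_2 = (5.3333)(-0.0742) = -0.3956.

-0.40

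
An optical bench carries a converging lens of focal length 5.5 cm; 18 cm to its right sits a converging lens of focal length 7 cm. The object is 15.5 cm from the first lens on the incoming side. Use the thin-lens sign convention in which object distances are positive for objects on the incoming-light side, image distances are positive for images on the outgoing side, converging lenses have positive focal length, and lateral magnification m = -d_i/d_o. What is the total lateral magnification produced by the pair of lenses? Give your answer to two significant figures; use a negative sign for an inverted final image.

Lens 1: 1/d_i1 = 1/f_1 - 1/d_o1 = 1/5.5 - 1/15.5 = 0.11730 cm^-1, so d_i1 = 8.525 cm.
m_1 = -(8.525)/15.5 = -0.5500.
Object distance for lens 2: d_o2 = 18 - 8.525 = 9.475 cm.
Lens 2: 1/d_i2 = 1/f_2 - 1/d_o2 = 1/7 - 1/(9.475) = 0.03732 cm^-1, so d_i2 = 26.798 cm.
m_2 = -(26.798)/(9.475) = -2.8283.
Overall magnification: m = m_1 m_2 = 1.5556.

1.6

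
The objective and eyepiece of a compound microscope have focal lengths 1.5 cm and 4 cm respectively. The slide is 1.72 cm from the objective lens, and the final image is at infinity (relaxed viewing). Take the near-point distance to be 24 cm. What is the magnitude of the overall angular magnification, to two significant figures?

41

Objective: 1/d_i = 1/f_obj - 1/d_o = 1/1.5 - 1/1.72 = 0.08527 cm^-1, so d_i = 11.727 cm.
m_obj = -d_i/d_o = -11.727/1.72 = -6.818.
Eyepiece angular magnification (image at infinity): M_eye = D/f_e = 24/4 = 6.000.
Overall M = m_obj x M_eye = (-6.818)(6.000) = -40.91.
|M| = 40.91.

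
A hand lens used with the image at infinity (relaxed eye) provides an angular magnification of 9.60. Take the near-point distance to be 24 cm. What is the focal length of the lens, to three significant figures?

2.50 cm

For the image at infinity, M = D/f.
f = D/M = 24/9.6 = 2.500 cm.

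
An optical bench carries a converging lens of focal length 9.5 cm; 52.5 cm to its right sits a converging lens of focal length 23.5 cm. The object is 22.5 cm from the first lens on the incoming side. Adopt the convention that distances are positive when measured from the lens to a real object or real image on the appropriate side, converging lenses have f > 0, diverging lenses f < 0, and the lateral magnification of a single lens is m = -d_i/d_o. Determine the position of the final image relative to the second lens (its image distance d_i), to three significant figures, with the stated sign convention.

67.5 cm

Applying the thin-lens equation to the first lens, 1/9.5 = 1/22.5 + 1/d_i1, which gives d_i1 = 16.442 cm.
The intermediate image is 16.442 cm to the right of lens 1, so d_o2 = L - d_i1 = 52.5 - 16.442 = 36.058 cm.
Applying the thin-lens equation again with f_2 = 23.5 cm and d_o2 = 36.058 cm gives d_i2 = 67.477 cm.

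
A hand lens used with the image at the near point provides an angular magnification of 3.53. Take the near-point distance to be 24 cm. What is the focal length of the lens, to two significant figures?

For the image at the near point, M = 1 + D/f.
f = D/(M - 1) = 24/(3.53 - 1) = 9.486 cm.

9.5 cm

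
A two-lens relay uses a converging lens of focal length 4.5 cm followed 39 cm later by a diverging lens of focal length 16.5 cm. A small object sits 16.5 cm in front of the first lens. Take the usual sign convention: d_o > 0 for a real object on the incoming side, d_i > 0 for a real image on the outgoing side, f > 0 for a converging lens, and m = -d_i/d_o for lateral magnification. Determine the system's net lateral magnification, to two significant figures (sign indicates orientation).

Lens 1: 1/d_i1 = 1/f_1 - 1/d_o1 = 1/4.5 - 1/16.5 = 0.16162 cm^-1, so d_i1 = 6.188 cm.
m_1 = -(6.188)/16.5 = -0.3750.
Object distance for lens 2: d_o2 = 39 - 6.188 = 32.812 cm.
Lens 2: 1/d_i2 = 1/f_2 - 1/d_o2 = 1/(-16.5) - 1/(32.812) = -0.09108 cm^-1, so d_i2 = -10.979 cm.
m_2 = -(-10.979)/(32.812) = 0.3346.
The system's lateral magnification is m_1 m_2 = (-0.3750)(0.3346) = -0.1255.

-0.13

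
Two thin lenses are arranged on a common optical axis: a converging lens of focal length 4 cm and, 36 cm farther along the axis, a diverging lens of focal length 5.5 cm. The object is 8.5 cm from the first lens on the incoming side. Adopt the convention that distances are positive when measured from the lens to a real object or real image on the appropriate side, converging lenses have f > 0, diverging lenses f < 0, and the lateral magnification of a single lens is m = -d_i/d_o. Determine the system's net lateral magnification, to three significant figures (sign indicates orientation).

-0.144

Lens 1: 1/d_i1 = 1/f_1 - 1/d_o1 = 1/4 - 1/8.5 = 0.13235 cm^-1, so d_i1 = 7.556 cm.
m_1 = -(7.556)/8.5 = -0.8889.
The intermediate image is 7.556 cm to the right of lens 1, so d_o2 = L - d_i1 = 36 - 7.556 = 28.444 cm.
Lens 2: 1/d_i2 = 1/f_2 - 1/d_o2 = 1/(-5.5) - 1/(28.444) = -0.21697 cm^-1, so d_i2 = -4.609 cm.
m_2 = -(-4.609)/(28.444) = 0.1620.
The system's lateral magnification is m_1 m_2 = (-0.8889)(0.1620) = -0.1440.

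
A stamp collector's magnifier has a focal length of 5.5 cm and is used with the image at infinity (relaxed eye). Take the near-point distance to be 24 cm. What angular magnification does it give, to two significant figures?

M = D/f = 24/5.5 = 4.364.

4.4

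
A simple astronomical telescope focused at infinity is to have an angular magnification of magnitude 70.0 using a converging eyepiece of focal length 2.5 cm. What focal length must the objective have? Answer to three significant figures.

|M| = f_obj/|f_eye|, so f_obj = |M| x |f_eye| = 70.0 x 2.5 = 175.000 cm.

175 cm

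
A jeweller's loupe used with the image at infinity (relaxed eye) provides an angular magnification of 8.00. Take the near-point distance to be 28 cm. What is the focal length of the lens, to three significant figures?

For the image at infinity, M = D/f.
f = D/M = 28/8.0 = 3.500 cm.

3.50 cm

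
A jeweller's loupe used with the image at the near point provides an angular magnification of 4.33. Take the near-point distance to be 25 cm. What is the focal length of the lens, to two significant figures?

7.5 cm

For the image at the near point, M = 1 + D/f.
f = D/(M - 1) = 25/(4.33 - 1) = 7.508 cm.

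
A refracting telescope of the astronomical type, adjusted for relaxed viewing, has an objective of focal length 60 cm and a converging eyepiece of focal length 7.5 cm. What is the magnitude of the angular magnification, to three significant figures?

|M| = f_obj/|f_eye| = 60/7.5 = 8.000.

8.00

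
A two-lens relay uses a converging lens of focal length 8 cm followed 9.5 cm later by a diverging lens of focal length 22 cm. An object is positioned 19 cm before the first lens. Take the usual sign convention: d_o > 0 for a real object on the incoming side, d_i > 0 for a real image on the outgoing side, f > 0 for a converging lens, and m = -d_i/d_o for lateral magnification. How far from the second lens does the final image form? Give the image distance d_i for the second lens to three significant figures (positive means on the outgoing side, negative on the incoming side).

First lens: d_i1 = 1/(1/8 - 1/19) = 13.818 cm.
Since 13.818 cm > 9.5 cm, the first image lies past the second lens and serves as a virtual object: d_o2 = L - d_i1 = -4.318 cm.
Second lens: d_i2 = 1/(1/(-22) - 1/(-4.318)) = 5.373 cm.

5.37 cm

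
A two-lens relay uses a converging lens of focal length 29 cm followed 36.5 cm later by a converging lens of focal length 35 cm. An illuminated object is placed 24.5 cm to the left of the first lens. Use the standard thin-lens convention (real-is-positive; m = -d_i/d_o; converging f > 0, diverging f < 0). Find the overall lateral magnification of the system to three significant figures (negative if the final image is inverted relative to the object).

-1.42

Applying the thin-lens equation to the first lens, 1/29 = 1/24.5 + 1/d_i1, which gives d_i1 = -157.889 cm.
Its lateral magnification is m_1 = -d_i1/d_o1 = -(-157.889)/24.5 = 6.4444.
The intermediate image is virtual, 157.889 cm to the left of lens 1, so d_o2 = L - d_i1 = 36.5 - (-157.889) = 194.389 cm.
Applying the thin-lens equation again with f_2 = 35 cm and d_o2 = 194.389 cm gives d_i2 = 42.686 cm.
m_2 = -(42.686)/(194.389) = -0.2196.
Total m = m_1 x m_2 = (6.4444)(-0.2196) = -1.4151.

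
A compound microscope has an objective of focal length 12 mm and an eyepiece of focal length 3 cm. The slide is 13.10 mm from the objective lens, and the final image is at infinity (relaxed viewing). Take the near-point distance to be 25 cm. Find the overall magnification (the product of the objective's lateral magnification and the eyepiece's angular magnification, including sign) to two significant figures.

-91

Convert to cm: f_obj = 12 mm = 1.2 cm; d_o = 13.10 mm = 1.31 cm.
Objective: 1/d_i = 1/f_obj - 1/d_o = 1/1.2 - 1/1.31 = 0.06997 cm^-1, so d_i = 14.291 cm.
m_obj = -d_i/d_o = -14.291/1.31 = -10.909.
Eyepiece angular magnification (image at infinity): M_eye = D/f_e = 25/3 = 8.333.
Overall M = m_obj x M_eye = (-10.909)(8.333) = -90.91.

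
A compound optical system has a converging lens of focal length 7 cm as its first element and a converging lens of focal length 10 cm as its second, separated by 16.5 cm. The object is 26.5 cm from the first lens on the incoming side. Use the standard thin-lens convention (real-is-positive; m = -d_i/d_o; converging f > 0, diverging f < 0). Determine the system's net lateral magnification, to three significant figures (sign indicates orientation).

Applying the thin-lens equation to the first lens, 1/7 = 1/26.5 + 1/d_i1, which gives d_i1 = 9.513 cm.
Its lateral magnification is m_1 = -d_i1/d_o1 = -(9.513)/26.5 = -0.3590.
That image sits 6.987 cm in front of the second lens, so d_o2 = 6.987 cm.
Applying the thin-lens equation again with f_2 = 10 cm and d_o2 = 6.987 cm gives d_i2 = -23.191 cm.
m_2 = -(-23.191)/(6.987) = 3.3191.
Total m = m_1 x m_2 = (-0.3590)(3.3191) = -1.1915.

-1.19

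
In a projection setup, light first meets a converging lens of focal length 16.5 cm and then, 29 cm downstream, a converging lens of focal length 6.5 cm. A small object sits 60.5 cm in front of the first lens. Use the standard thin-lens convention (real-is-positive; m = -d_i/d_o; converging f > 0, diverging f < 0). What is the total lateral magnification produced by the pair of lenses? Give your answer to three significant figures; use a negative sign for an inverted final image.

-13.0

First lens: d_i1 = 1/(1/16.5 - 1/60.5) = 22.688 cm.
m_1 = -(22.688)/60.5 = -0.3750.
The intermediate image is 22.688 cm to the right of lens 1, so d_o2 = L - d_i1 = 29 - 22.688 = 6.312 cm.
Second lens: d_i2 = 1/(1/6.5 - 1/(6.312)) = -218.833 cm.
m_2 = -(-218.833)/(6.312) = 34.6667.
Total m = m_1 x m_2 = (-0.3750)(34.6667) = -13.0000.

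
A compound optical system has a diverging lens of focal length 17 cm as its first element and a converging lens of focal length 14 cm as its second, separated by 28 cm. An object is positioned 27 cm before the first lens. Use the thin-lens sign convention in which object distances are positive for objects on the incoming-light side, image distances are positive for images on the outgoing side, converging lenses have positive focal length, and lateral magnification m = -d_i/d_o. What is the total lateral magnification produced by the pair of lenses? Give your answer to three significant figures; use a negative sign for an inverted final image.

-0.221

First lens: d_i1 = 1/(1/(-17) - 1/27) = -10.432 cm.
m_1 = -(-10.432)/27 = 0.3864.
The intermediate image is virtual, 10.432 cm to the left of lens 1, so d_o2 = L - d_i1 = 28 - (-10.432) = 38.432 cm.
Second lens: d_i2 = 1/(1/14 - 1/(38.432)) = 22.022 cm.
m_2 = -(22.022)/(38.432) = -0.5730.
The system's lateral magnification is m_1 m_2 = (0.3864)(-0.5730) = -0.2214.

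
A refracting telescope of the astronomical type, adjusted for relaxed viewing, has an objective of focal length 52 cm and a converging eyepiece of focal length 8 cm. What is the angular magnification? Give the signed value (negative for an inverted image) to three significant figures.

M = -f_obj/f_eye = -52/(8) = -6.500.

-6.50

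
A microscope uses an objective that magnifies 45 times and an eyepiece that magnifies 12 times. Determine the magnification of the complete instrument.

The overall magnification of a compound microscope is the product of the objective and eyepiece magnifications:
M = M_obj x M_eye = 45 x 12 = 540.

540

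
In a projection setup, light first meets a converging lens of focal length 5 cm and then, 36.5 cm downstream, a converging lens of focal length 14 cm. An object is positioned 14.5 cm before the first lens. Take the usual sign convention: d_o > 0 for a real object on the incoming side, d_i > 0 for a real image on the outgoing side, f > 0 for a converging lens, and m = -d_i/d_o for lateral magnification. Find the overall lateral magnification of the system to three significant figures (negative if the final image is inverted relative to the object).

Lens 1: 1/d_i1 = 1/f_1 - 1/d_o1 = 1/5 - 1/14.5 = 0.13103 cm^-1, so d_i1 = 7.632 cm.
m_1 = -(7.632)/14.5 = -0.5263.
Object distance for lens 2: d_o2 = 36.5 - 7.632 = 28.868 cm.
Lens 2: 1/d_i2 = 1/f_2 - 1/d_o2 = 1/14 - 1/(28.868) = 0.03679 cm^-1, so d_i2 = 27.182 cm.
m_2 = -(27.182)/(28.868) = -0.9416.
Total m = m_1 x m_2 = (-0.5263)(-0.9416) = 0.4956.

0.496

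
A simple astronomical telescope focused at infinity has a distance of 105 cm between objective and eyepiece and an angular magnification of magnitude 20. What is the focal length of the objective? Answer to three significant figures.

In normal adjustment the tube length equals f_obj + f_eye and |M| = f_obj/f_eye.
So f_obj = 20 f_eye and 20 f_eye + f_eye = 105 cm, giving f_eye = 105/21 = 5.000 cm and f_obj = 100.000 cm.

100 cm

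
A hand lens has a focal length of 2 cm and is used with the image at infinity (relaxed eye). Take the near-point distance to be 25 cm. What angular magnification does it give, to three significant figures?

12.5

M = D/f = 25/2 = 12.500.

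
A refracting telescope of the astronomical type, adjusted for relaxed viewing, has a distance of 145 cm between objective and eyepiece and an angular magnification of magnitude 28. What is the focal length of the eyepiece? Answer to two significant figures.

5.0 cm

In normal adjustment the tube length equals f_obj + f_eye and |M| = f_obj/f_eye.
So f_obj = 28 f_eye and 28 f_eye + f_eye = 145 cm, giving f_eye = 145/29 = 5.000 cm and f_obj = 140.000 cm.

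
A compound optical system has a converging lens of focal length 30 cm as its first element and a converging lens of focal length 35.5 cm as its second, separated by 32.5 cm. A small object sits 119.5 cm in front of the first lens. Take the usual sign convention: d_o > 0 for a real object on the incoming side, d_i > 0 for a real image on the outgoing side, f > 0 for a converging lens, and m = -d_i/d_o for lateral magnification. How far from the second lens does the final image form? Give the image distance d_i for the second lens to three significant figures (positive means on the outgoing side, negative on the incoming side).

Applying the thin-lens equation to the first lens, 1/30 = 1/119.5 + 1/d_i1, which gives d_i1 = 40.056 cm.
Since 40.056 cm > 32.5 cm, the first image lies past the second lens and serves as a virtual object: d_o2 = L - d_i1 = -7.556 cm.
Applying the thin-lens equation again with f_2 = 35.5 cm and d_o2 = -7.556 cm gives d_i2 = 6.230 cm.

6.23 cm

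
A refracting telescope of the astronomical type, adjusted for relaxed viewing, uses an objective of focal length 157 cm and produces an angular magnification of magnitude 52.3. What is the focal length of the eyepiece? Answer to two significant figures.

3.0 cm

|M| = f_obj/f_eye, so f_eye = f_obj/|M| = 157/52.3 = 3.002 cm.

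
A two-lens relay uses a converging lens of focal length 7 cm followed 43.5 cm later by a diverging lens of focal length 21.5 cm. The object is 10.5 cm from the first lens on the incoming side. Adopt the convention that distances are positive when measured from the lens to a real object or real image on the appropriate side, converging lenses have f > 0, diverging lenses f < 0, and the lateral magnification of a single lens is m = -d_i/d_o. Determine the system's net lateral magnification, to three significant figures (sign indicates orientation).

-0.977

Applying the thin-lens equation to the first lens, 1/7 = 1/10.5 + 1/d_i1, which gives d_i1 = 21.000 cm.
Its lateral magnification is m_1 = -d_i1/d_o1 = -(21.000)/10.5 = -2.0000.
The intermediate image is 21.000 cm to the right of lens 1, so d_o2 = L - d_i1 = 43.5 - 21.000 = 22.500 cm.
Applying the thin-lens equation again with f_2 = -21.5 cm and d_o2 = 22.500 cm gives d_i2 = -10.994 cm.
m_2 = -(-10.994)/(22.500) = 0.4886.
The system's lateral magnification is m_1 m_2 = (-2.0000)(0.4886) = -0.9773.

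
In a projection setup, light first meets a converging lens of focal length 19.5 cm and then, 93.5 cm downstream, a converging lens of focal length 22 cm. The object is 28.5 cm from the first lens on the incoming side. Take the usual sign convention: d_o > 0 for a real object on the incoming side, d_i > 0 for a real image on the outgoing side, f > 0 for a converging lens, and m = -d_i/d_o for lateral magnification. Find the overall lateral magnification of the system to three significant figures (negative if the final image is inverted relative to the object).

Lens 1: 1/d_i1 = 1/f_1 - 1/d_o1 = 1/19.5 - 1/28.5 = 0.01619 cm^-1, so d_i1 = 61.750 cm.
m_1 = -(61.750)/28.5 = -2.1667.
Object distance for lens 2: d_o2 = 93.5 - 61.750 = 31.750 cm.
Lens 2: 1/d_i2 = 1/f_2 - 1/d_o2 = 1/22 - 1/(31.750) = 0.01396 cm^-1, so d_i2 = 71.641 cm.
m_2 = -(71.641)/(31.750) = -2.2564.
The system's lateral magnification is m_1 m_2 = (-2.1667)(-2.2564) = 4.8889.

4.89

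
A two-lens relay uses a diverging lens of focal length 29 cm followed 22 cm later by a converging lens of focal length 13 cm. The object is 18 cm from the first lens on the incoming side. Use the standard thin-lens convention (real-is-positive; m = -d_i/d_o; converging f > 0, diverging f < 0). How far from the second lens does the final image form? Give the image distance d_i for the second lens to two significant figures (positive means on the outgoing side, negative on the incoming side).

First lens: d_i1 = 1/(1/(-29) - 1/18) = -11.106 cm.
With d_i1 < 0 the first image is virtual and lies on the object side; the object distance for lens 2 is d_o2 = 22 - (-11.106) = 33.106 cm.
Second lens: d_i2 = 1/(1/13 - 1/(33.106)) = 21.405 cm.

21 cm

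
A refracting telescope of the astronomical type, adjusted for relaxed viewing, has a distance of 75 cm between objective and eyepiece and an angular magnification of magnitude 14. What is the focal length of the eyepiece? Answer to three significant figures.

5.00 cm

In normal adjustment the tube length equals f_obj + f_eye and |M| = f_obj/f_eye.
So f_obj = 14 f_eye and 14 f_eye + f_eye = 75 cm, giving f_eye = 75/15 = 5.000 cm and f_obj = 70.000 cm.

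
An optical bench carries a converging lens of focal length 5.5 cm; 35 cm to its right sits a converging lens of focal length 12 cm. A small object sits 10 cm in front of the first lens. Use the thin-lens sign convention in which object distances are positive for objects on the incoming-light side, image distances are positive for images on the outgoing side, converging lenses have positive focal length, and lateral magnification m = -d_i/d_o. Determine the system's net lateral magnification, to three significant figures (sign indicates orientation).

Lens 1: 1/d_i1 = 1/f_1 - 1/d_o1 = 1/5.5 - 1/10 = 0.08182 cm^-1, so d_i1 = 12.222 cm.
m_1 = -(12.222)/10 = -1.2222.
Object distance for lens 2: d_o2 = 35 - 12.222 = 22.778 cm.
Lens 2: 1/d_i2 = 1/f_2 - 1/d_o2 = 1/12 - 1/(22.778) = 0.03943 cm^-1, so d_i2 = 25.361 cm.
m_2 = -(25.361)/(22.778) = -1.1134.
The system's lateral magnification is m_1 m_2 = (-1.2222)(-1.1134) = 1.3608.

1.36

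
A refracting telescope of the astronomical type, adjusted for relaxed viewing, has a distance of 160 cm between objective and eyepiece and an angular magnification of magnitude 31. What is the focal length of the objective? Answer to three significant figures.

155 cm

In normal adjustment the tube length equals f_obj + f_eye and |M| = f_obj/f_eye.
So f_obj = 31 f_eye and 31 f_eye + f_eye = 160 cm, giving f_eye = 160/32 = 5.000 cm and f_obj = 155.000 cm.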